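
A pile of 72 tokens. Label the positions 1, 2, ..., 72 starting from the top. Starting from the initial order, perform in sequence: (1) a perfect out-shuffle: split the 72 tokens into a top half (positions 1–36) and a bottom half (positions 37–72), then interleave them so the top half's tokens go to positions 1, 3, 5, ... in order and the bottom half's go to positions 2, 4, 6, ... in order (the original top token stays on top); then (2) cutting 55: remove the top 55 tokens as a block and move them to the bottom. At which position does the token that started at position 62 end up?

Track the token from position 62 forward through each operation:
  after op 1 (out-shuffle): 62 → 52
  after op 2 (cut 55): 52 → 69

69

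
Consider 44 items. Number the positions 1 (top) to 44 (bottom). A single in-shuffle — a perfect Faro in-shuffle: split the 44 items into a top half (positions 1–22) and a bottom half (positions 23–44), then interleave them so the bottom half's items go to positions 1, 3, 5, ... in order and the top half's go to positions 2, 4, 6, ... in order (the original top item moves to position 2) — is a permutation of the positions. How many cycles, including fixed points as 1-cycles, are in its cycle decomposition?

Trace each unvisited position around until it returns:
(1 2 4 8 16 32 ... len 12) (3 6 12 24) (5 10 20 40 35 25) (7 14 28 11 22 44 ... len 12) (9 18 36 27) (15 30) (21 42 39 33)
7 cycles in total.

7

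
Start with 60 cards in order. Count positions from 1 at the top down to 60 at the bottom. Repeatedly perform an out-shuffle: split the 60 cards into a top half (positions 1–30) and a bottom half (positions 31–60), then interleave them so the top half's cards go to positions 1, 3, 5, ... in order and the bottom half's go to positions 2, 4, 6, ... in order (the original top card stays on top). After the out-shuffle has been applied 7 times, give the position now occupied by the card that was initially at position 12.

52

Track the card's position through each out-shuffle:
12 → 23 → 45 → 30 → 59 → 58 → 56 → 52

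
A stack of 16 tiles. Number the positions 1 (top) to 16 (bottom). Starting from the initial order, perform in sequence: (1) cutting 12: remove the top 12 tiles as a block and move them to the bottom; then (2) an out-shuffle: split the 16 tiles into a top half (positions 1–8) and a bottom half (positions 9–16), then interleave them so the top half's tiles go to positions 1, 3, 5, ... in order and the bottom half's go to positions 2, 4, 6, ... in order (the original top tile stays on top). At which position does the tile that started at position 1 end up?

9

Track the tile from position 1 forward through each operation:
  after op 1 (cut 12): 1 → 5
  after op 2 (out-shuffle): 5 → 9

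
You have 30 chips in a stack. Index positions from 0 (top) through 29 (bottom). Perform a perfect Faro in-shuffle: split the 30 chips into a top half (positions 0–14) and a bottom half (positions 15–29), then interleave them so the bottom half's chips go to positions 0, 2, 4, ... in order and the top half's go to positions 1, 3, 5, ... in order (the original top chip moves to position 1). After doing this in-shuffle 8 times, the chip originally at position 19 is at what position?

Track the chip's position through each in-shuffle:
19 → 8 → 17 → 4 → 9 → 19 → 8 → 17 → 4

4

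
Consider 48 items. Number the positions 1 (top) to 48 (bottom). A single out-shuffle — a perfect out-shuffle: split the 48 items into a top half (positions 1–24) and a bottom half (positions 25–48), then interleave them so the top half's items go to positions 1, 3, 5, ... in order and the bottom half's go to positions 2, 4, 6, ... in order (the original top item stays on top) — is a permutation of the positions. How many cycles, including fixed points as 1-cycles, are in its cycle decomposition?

Trace each unvisited position around until it returns:
(1) (2 3 5 9 17 33 ... len 23) (6 11 21 41 34 20 ... len 23) (48)
4 cycles in total.

4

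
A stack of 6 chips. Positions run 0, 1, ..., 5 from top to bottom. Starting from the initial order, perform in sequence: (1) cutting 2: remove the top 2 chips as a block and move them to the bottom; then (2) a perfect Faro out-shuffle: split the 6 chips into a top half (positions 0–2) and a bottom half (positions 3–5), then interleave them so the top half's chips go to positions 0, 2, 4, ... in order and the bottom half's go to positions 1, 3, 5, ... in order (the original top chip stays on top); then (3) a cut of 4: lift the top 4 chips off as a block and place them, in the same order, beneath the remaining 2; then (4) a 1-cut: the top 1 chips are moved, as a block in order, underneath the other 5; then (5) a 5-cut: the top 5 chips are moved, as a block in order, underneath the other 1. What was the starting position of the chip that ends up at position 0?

4

Undo the operations in reverse order, starting from position 0:
  undo op 5 (cut 5): 0 ← 5
  undo op 4 (cut 1): 5 ← 0
  undo op 3 (cut 4): 0 ← 4
  undo op 2 (out-shuffle, from top half): 4 ← 2
  undo op 1 (cut 2): 2 ← 4
So the chip at position 0 came from original position 4.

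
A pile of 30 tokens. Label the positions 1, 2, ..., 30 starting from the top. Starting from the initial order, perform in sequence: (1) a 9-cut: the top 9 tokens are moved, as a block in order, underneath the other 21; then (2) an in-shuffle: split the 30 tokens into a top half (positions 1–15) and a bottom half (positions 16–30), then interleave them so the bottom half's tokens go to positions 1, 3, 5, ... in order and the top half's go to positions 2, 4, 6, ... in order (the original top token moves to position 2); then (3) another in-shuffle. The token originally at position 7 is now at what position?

Track the token from position 7 forward through each operation:
  after op 1 (cut 9): 7 → 28
  after op 2 (in-shuffle): 28 → 25
  after op 3 (in-shuffle): 25 → 19

19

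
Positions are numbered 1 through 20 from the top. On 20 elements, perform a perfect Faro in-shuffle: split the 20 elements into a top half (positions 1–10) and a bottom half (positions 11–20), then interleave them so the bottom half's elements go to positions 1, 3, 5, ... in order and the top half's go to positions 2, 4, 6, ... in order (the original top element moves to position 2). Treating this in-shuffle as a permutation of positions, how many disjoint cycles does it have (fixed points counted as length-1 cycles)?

5

Trace each unvisited position around until it returns:
(1 2 4 8 16 11) (3 6 12) (5 10 20 19 17 13) (7 14) (9 18 15)
5 cycles in total.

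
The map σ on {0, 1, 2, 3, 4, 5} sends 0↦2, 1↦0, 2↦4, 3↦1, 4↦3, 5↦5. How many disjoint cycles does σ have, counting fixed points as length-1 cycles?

Cycle decomposition: (0 2 4 3 1) (5).
2 cycles.

2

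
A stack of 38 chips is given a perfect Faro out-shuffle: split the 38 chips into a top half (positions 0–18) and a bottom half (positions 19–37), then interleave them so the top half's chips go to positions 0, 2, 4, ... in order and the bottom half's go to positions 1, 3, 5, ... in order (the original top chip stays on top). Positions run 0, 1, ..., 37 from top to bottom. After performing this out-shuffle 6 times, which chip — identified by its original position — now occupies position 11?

Work backwards from position 11, undoing one out-shuffle at a time:
11 ← 24 ← 12 ← 6 ← 3 ← 20 ← 10
So the chip now at position 11 started at position 10.

10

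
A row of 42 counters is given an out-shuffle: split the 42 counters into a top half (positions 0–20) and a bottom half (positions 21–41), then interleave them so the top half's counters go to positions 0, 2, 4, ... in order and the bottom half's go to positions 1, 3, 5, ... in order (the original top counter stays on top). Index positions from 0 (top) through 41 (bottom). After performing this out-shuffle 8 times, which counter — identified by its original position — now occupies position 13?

30

Work backwards from position 13, undoing one out-shuffle at a time:
13 ← 27 ← 34 ← 17 ← 29 ← 35 ← 38 ← 19 ← 30
So the counter now at position 13 started at position 30.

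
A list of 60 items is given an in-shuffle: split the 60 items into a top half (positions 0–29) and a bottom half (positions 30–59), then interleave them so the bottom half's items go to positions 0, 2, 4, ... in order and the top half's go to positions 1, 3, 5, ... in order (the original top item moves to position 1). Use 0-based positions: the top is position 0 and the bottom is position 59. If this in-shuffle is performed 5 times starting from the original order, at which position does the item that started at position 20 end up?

0

Track the item's position through each in-shuffle:
20 → 41 → 22 → 45 → 30 → 0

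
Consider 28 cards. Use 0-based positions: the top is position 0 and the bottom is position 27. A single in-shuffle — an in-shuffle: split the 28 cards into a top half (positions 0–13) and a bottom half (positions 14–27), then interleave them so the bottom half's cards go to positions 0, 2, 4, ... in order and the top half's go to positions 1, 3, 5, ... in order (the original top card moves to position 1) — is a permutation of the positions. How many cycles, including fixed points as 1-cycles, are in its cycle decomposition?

1

Trace each unvisited position around until it returns:
(0 1 3 7 15 2 ... len 28)
1 cycle in total.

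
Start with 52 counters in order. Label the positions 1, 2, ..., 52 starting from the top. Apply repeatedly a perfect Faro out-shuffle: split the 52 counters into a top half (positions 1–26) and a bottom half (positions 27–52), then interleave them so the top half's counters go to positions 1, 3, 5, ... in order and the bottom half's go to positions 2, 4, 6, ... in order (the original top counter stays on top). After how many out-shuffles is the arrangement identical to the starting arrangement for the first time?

The out-shuffle permutes the 52 positions with cycle lengths [1, 1, 2, 8, 8, 8, 8, 8, 8].
Every counter is home exactly when every cycle has completed a whole number of laps, i.e. after lcm(1, 2, 8) = 8 out-shuffles.

8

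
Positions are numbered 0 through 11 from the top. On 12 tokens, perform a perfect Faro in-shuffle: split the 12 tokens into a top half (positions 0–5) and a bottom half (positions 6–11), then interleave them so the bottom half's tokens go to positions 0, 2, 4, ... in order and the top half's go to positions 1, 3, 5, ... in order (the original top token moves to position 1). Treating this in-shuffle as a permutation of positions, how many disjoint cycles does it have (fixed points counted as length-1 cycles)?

1

Trace each unvisited position around until it returns:
(0 1 3 7 2 5 ... len 12)
1 cycle in total.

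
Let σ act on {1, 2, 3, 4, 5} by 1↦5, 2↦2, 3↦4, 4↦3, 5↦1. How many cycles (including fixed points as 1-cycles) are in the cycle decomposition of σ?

Cycle decomposition: (1 5) (2) (3 4).
3 cycles.

3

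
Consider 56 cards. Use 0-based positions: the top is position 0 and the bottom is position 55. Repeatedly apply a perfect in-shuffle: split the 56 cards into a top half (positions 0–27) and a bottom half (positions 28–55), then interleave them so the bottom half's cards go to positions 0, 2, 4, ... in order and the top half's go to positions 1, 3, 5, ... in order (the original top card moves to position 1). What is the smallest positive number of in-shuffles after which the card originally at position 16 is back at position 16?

18

Follow position 16 under repeated in-shuffles:
16 → 33 → 10 → 21 → 43 → 30 → 4 → 9 → 19 → 39 → 22 → 45 → 34 → 12 → 25 → 51 → 46 → 36 → 16
It first returns after 18 in-shuffles.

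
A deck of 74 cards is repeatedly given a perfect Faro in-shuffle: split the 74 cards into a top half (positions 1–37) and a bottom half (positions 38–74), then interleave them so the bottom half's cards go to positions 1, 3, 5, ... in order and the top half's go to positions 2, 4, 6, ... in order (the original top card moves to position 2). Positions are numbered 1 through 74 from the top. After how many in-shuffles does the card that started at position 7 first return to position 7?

Follow position 7 under repeated in-shuffles:
7 → 14 → 28 → 56 → 37 → 74 → 73 → 71 → 67 → 59 → 43 → 11 → 22 → 44 → 13 → 26 → 52 → 29 → 58 → 41 → 7
It first returns after 20 in-shuffles.

20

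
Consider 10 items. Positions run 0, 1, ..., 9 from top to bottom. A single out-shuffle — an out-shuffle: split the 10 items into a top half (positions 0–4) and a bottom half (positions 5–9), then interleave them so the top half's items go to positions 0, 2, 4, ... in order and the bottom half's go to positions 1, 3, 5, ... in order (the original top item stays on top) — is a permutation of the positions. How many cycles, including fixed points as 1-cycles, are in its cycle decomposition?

4

Trace each unvisited position around until it returns:
(0) (1 2 4 8 7 5) (3 6) (9)
4 cycles in total.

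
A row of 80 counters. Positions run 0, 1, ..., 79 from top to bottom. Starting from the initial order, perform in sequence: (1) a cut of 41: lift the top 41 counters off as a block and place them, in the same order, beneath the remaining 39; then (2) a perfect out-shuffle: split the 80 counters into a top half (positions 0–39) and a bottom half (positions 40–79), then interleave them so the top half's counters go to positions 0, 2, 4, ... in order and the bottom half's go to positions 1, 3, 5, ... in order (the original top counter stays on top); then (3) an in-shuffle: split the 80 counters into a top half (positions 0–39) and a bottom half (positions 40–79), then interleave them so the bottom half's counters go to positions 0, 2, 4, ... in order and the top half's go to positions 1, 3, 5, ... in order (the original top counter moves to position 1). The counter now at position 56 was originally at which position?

Undo the operations in reverse order, starting from position 56:
  undo op 3 (in-shuffle, from bottom half): 56 ← 68
  undo op 2 (out-shuffle, from top half): 68 ← 34
  undo op 1 (cut 41): 34 ← 75
So the counter at position 56 came from original position 75.

75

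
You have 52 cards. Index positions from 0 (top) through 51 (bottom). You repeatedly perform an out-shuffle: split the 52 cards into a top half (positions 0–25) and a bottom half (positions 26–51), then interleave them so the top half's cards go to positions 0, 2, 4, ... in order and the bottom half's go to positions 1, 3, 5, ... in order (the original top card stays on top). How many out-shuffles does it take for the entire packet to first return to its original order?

8

The out-shuffle permutes the 52 positions with cycle lengths [1, 1, 2, 8, 8, 8, 8, 8, 8].
Every card is home exactly when every cycle has completed a whole number of laps, i.e. after lcm(1, 2, 8) = 8 out-shuffles.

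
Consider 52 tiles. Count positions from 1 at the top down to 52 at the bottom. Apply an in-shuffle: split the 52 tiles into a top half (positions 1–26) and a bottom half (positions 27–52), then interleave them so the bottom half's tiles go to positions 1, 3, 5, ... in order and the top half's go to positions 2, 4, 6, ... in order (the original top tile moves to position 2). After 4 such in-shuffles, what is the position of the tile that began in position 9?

Track the tile's position through each in-shuffle:
9 → 18 → 36 → 19 → 38

38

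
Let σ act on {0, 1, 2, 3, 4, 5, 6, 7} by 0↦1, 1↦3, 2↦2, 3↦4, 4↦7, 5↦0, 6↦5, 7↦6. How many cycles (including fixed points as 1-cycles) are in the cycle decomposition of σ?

2

Cycle decomposition: (0 1 3 4 7 6 5) (2).
2 cycles.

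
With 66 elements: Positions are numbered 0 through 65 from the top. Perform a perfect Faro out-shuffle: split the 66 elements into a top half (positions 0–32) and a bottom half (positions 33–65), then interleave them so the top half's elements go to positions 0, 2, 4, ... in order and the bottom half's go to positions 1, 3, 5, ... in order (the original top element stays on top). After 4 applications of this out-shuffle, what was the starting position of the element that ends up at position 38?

Work backwards from position 38, undoing one out-shuffle at a time:
38 ← 19 ← 42 ← 21 ← 43
So the element now at position 38 started at position 43.

43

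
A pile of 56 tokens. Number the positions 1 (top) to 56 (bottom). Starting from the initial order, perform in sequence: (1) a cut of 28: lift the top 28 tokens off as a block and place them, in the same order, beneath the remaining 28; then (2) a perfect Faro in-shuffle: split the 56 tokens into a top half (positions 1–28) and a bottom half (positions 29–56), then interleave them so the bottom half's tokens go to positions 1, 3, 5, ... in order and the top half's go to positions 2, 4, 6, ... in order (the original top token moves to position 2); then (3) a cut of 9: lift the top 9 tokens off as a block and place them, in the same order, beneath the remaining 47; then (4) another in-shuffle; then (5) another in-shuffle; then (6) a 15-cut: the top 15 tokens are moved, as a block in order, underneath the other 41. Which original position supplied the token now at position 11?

Undo the operations in reverse order, starting from position 11:
  undo op 6 (cut 15): 11 ← 26
  undo op 5 (in-shuffle, from top half): 26 ← 13
  undo op 4 (in-shuffle, from bottom half): 13 ← 35
  undo op 3 (cut 9): 35 ← 44
  undo op 2 (in-shuffle, from top half): 44 ← 22
  undo op 1 (cut 28): 22 ← 50
So the token at position 11 came from original position 50.

50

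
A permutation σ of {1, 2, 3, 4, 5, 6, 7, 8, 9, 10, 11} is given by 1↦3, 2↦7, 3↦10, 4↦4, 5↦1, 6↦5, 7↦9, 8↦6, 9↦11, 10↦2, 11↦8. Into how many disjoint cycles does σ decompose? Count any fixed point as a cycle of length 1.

2

Cycle decomposition: (1 3 10 2 7 9 11 8 6 5) (4).
2 cycles.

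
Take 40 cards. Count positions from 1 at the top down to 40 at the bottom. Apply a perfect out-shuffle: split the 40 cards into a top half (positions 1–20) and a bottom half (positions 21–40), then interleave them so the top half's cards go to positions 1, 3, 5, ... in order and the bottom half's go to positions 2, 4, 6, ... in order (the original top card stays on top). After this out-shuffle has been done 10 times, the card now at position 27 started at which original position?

27

Work backwards from position 27, undoing one out-shuffle at a time:
27 ← 14 ← 27 ← 14 ← 27 ← 14 ← 27 ← 14 ← 27 ← 14 ← 27
So the card now at position 27 started at position 27.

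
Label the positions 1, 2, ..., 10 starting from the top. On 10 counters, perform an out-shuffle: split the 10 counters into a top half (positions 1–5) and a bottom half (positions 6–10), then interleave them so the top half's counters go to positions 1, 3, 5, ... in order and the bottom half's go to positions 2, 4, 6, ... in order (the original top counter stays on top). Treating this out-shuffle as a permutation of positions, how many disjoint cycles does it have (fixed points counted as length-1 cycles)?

4

Trace each unvisited position around until it returns:
(1) (2 3 5 9 8 6) (4 7) (10)
4 cycles in total.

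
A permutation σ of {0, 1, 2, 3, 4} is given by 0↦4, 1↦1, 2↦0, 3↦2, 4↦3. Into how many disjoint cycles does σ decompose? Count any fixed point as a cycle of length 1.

Cycle decomposition: (0 4 3 2) (1).
2 cycles.

2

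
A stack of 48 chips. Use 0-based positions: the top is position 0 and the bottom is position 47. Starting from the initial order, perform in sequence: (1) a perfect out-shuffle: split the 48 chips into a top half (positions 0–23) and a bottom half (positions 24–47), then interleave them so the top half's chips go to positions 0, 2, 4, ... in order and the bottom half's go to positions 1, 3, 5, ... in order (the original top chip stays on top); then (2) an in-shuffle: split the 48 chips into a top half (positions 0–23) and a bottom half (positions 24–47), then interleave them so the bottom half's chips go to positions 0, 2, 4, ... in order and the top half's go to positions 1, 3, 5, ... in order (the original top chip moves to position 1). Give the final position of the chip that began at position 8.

Track the chip from position 8 forward through each operation:
  after op 1 (out-shuffle): 8 → 16
  after op 2 (in-shuffle): 16 → 33

33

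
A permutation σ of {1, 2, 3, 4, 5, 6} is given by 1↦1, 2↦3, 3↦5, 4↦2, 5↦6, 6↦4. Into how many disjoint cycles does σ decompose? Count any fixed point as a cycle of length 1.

2

Cycle decomposition: (1) (2 3 5 6 4).
2 cycles.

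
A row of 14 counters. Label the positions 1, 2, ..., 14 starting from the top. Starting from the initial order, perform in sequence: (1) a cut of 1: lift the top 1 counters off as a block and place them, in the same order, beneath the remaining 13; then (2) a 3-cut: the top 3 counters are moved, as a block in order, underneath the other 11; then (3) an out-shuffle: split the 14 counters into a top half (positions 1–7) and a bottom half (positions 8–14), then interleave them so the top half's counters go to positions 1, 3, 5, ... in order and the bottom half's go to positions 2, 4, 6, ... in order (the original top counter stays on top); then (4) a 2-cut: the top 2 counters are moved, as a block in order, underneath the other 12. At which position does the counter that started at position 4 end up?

Track the counter from position 4 forward through each operation:
  after op 1 (cut 1): 4 → 3
  after op 2 (cut 3): 3 → 14
  after op 3 (out-shuffle): 14 → 14
  after op 4 (cut 2): 14 → 12

12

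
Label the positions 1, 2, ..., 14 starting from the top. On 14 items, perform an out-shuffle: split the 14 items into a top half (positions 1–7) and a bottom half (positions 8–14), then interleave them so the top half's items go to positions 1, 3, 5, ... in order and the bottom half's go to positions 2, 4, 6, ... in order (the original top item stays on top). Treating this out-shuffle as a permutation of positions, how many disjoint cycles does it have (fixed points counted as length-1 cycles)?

3

Trace each unvisited position around until it returns:
(1) (2 3 5 9 4 7 ... len 12) (14)
3 cycles in total.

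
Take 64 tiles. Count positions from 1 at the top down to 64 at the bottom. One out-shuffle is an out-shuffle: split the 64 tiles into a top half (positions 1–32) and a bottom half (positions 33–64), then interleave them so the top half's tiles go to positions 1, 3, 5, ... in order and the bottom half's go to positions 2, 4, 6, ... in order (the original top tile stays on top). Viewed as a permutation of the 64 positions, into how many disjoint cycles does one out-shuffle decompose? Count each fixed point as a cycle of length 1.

14

Trace each unvisited position around until it returns:
(1) (2 3 5 9 17 33) (4 7 13 25 49 34) (6 11 21 41 18 35) (8 15 29 57 50 36) (10 19 37) (12 23 45 26 51 38) (14 27 53 42 20 39) ... plus 6 more
14 cycles in total.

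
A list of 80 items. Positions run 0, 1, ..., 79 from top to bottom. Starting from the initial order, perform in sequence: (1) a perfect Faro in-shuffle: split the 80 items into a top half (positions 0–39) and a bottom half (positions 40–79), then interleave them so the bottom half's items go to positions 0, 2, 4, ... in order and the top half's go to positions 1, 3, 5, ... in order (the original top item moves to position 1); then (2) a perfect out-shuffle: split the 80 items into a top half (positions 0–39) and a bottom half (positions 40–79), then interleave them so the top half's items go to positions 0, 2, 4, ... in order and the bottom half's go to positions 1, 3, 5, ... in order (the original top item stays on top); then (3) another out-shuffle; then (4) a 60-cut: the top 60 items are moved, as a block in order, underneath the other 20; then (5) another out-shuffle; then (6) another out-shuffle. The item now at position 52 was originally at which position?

Undo the operations in reverse order, starting from position 52:
  undo op 6 (out-shuffle, from top half): 52 ← 26
  undo op 5 (out-shuffle, from top half): 26 ← 13
  undo op 4 (cut 60): 13 ← 73
  undo op 3 (out-shuffle, from bottom half): 73 ← 76
  undo op 2 (out-shuffle, from top half): 76 ← 38
  undo op 1 (in-shuffle, from bottom half): 38 ← 59
So the item at position 52 came from original position 59.

59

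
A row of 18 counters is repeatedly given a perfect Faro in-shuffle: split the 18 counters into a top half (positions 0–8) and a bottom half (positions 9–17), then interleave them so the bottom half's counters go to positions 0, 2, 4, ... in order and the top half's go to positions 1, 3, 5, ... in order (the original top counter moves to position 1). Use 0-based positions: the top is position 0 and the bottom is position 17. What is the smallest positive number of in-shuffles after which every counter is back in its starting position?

18

The in-shuffle permutes the 18 positions with cycle lengths [18].
Every counter is home exactly when every cycle has completed a whole number of laps, i.e. after lcm(18) = 18 in-shuffles.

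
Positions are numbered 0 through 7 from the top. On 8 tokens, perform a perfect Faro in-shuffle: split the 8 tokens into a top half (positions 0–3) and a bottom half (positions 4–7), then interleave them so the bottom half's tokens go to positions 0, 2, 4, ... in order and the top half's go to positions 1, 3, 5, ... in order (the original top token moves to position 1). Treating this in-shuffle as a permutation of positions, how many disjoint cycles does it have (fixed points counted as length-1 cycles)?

2

Trace each unvisited position around until it returns:
(0 1 3 7 6 4) (2 5)
2 cycles in total.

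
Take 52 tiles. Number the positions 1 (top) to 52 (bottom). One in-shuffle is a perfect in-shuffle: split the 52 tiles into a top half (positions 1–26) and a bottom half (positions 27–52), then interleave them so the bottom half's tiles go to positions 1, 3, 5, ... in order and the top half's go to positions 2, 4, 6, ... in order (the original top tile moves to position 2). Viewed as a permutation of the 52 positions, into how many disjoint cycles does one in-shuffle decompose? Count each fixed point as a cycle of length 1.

1

Trace each unvisited position around until it returns:
(1 2 4 8 16 32 ... len 52)
1 cycle in total.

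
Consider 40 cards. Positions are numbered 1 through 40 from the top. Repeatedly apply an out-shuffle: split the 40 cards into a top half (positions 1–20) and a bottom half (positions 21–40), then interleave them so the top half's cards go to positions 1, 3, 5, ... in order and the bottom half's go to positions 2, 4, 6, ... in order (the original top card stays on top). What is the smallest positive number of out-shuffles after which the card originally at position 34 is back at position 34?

12

Follow position 34 under repeated out-shuffles:
34 → 28 → 16 → 31 → 22 → 4 → 7 → 13 → 25 → 10 → 19 → 37 → 34
It first returns after 12 out-shuffles.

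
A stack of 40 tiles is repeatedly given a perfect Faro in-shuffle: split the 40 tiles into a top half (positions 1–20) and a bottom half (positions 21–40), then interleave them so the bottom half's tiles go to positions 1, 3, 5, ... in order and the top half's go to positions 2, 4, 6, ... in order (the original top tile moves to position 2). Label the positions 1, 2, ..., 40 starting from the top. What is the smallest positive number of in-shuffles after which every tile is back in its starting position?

20

The in-shuffle permutes the 40 positions with cycle lengths [20, 20].
Every tile is home exactly when every cycle has completed a whole number of laps, i.e. after lcm(20) = 20 in-shuffles.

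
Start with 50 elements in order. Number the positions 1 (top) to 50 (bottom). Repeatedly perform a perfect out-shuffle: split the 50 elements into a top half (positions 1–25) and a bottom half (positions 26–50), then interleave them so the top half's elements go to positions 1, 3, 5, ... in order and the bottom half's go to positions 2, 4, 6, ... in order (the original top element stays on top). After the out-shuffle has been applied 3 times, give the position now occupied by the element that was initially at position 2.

Track the element's position through each out-shuffle:
2 → 3 → 5 → 9

9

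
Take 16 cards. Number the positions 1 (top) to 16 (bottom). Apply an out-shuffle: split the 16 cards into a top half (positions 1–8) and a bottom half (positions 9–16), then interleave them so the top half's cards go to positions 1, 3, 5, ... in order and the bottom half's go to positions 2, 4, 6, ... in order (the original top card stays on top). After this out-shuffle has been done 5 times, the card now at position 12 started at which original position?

Work backwards from position 12, undoing one out-shuffle at a time:
12 ← 14 ← 15 ← 8 ← 12 ← 14
So the card now at position 12 started at position 14.

14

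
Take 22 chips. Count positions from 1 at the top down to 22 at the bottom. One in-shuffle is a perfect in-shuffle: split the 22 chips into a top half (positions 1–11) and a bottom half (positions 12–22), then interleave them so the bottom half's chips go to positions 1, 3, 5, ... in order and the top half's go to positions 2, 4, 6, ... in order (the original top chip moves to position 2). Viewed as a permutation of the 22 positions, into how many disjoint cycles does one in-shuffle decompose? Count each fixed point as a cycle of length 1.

2

Trace each unvisited position around until it returns:
(1 2 4 8 16 9 ... len 11) (5 10 20 17 11 22 ... len 11)
2 cycles in total.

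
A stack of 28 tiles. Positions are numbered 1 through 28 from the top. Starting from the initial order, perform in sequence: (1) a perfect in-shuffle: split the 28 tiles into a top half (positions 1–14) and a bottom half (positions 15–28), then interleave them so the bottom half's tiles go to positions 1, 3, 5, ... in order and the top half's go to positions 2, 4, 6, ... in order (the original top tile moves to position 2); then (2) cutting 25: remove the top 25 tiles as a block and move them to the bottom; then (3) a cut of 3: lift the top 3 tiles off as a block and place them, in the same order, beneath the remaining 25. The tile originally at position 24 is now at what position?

19

Track the tile from position 24 forward through each operation:
  after op 1 (in-shuffle): 24 → 19
  after op 2 (cut 25): 19 → 22
  after op 3 (cut 3): 22 → 19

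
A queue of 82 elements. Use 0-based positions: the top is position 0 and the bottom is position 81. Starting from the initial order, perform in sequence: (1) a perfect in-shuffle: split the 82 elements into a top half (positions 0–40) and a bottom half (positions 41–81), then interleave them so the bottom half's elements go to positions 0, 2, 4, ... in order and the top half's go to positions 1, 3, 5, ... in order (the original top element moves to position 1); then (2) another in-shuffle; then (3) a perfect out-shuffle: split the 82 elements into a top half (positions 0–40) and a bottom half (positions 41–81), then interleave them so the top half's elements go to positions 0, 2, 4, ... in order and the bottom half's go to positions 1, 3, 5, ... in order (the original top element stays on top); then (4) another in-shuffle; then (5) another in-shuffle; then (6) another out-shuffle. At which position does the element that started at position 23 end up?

32

Track the element from position 23 forward through each operation:
  after op 1 (in-shuffle): 23 → 47
  after op 2 (in-shuffle): 47 → 12
  after op 3 (out-shuffle): 12 → 24
  after op 4 (in-shuffle): 24 → 49
  after op 5 (in-shuffle): 49 → 16
  after op 6 (out-shuffle): 16 → 32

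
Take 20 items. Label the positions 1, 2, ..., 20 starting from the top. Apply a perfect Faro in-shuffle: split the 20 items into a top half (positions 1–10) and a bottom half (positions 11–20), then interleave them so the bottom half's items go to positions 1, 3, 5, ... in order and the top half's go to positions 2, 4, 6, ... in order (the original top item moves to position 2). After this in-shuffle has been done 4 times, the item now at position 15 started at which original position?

18

Work backwards from position 15, undoing one in-shuffle at a time:
15 ← 18 ← 9 ← 15 ← 18
So the item now at position 15 started at position 18.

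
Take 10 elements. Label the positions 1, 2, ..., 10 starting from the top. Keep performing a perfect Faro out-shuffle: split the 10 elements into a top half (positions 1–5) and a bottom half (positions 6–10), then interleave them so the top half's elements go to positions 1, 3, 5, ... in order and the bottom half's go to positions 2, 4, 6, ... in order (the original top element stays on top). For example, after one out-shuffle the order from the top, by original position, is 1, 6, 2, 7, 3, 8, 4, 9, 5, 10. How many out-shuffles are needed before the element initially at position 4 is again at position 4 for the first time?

Follow position 4 under repeated out-shuffles:
4 → 7 → 4
It first returns after 2 out-shuffles.

2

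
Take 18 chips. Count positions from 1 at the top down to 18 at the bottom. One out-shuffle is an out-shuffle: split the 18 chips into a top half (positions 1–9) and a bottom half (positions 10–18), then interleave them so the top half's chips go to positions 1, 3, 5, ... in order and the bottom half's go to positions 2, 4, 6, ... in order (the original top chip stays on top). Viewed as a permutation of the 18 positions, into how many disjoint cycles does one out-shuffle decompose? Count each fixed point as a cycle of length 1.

Trace each unvisited position around until it returns:
(1) (2 3 5 9 17 16 14 10) (4 7 13 8 15 12 6 11) (18)
4 cycles in total.

4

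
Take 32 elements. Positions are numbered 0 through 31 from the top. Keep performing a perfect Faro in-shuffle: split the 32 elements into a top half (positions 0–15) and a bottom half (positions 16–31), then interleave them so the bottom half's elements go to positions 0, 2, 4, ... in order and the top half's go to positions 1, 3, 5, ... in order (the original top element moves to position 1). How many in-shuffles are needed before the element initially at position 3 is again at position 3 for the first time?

Follow position 3 under repeated in-shuffles:
3 → 7 → 15 → 31 → 30 → 28 → 24 → 16 → 0 → 1 → 3
It first returns after 10 in-shuffles.

10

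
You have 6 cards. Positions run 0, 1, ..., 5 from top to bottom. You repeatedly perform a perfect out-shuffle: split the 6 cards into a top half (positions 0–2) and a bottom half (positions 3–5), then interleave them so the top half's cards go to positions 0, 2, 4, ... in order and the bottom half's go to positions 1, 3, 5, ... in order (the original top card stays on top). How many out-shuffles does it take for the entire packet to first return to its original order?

The out-shuffle permutes the 6 positions with cycle lengths [1, 1, 4].
Every card is home exactly when every cycle has completed a whole number of laps, i.e. after lcm(1, 4) = 4 out-shuffles.

4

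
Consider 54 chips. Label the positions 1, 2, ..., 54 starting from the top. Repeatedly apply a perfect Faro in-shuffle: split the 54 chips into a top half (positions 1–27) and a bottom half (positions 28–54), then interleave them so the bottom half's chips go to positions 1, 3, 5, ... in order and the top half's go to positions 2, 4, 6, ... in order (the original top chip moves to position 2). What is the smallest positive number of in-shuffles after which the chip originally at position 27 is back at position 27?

Follow position 27 under repeated in-shuffles:
27 → 54 → 53 → 51 → 47 → 39 → 23 → 46 → 37 → 19 → 38 → 21 → 42 → 29 → 3 → 6 → 12 → 24 → 48 → 41 → 27
It first returns after 20 in-shuffles.

20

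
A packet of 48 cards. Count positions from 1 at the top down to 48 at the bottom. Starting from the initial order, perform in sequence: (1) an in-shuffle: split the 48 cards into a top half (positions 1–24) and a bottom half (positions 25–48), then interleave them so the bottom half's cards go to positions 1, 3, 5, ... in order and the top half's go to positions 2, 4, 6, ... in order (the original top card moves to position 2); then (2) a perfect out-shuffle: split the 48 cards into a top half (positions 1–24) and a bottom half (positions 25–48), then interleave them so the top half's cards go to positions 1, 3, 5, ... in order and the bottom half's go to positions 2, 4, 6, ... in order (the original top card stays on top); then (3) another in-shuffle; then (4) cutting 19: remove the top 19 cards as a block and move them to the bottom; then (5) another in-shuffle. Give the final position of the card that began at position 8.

Track the card from position 8 forward through each operation:
  after op 1 (in-shuffle): 8 → 16
  after op 2 (out-shuffle): 16 → 31
  after op 3 (in-shuffle): 31 → 13
  after op 4 (cut 19): 13 → 42
  after op 5 (in-shuffle): 42 → 35

35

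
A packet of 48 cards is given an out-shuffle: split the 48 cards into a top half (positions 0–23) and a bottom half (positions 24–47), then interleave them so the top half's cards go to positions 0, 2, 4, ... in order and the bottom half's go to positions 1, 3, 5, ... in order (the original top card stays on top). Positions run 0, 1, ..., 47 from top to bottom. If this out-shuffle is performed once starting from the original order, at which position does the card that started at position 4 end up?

Track the card's position through each out-shuffle:
4 → 8

8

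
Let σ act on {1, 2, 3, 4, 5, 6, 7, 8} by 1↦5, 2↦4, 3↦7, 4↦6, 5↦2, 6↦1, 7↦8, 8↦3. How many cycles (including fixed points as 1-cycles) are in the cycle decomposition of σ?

2

Cycle decomposition: (1 5 2 4 6) (3 7 8).
2 cycles.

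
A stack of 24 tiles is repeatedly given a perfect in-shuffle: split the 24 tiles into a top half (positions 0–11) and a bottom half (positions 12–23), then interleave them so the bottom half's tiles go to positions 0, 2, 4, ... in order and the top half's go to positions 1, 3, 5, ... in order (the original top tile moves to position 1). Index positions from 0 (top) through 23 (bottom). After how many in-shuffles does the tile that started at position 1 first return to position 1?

Follow position 1 under repeated in-shuffles:
1 → 3 → 7 → 15 → 6 → 13 → 2 → 5 → 11 → 23 → 22 → 20 → 16 → 8 → 17 → 10 → 21 → 18 → 12 → 0 → 1
It first returns after 20 in-shuffles.

20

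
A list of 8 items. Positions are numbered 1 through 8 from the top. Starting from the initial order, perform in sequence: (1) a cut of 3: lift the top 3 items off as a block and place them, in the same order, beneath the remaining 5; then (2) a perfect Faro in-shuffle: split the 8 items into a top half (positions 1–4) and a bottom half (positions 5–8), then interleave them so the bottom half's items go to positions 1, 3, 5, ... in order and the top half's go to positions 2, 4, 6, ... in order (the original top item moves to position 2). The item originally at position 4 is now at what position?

Track the item from position 4 forward through each operation:
  after op 1 (cut 3): 4 → 1
  after op 2 (in-shuffle): 1 → 2

2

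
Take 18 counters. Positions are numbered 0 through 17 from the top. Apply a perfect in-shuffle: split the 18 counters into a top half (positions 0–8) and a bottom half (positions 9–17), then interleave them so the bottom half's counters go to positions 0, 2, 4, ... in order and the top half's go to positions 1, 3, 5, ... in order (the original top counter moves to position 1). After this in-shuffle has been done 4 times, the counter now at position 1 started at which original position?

Work backwards from position 1, undoing one in-shuffle at a time:
1 ← 0 ← 9 ← 4 ← 11
So the counter now at position 1 started at position 11.

11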